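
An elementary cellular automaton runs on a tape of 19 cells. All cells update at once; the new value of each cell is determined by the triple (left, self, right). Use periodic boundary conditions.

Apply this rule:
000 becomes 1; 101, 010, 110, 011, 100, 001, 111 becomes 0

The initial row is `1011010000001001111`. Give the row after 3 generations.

0000000111100000000

generation 1: 0000000111100000000
generation 2: 1111110000001111111
generation 3: 0000000111100000000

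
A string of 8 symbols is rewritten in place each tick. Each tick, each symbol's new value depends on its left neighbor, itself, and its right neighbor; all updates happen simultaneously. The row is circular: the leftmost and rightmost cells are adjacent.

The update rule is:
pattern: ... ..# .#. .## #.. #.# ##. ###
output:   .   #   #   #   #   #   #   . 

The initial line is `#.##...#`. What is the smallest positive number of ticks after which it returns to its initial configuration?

#####.##
....###.
...##.##
#.######
###.....
#.##...#

6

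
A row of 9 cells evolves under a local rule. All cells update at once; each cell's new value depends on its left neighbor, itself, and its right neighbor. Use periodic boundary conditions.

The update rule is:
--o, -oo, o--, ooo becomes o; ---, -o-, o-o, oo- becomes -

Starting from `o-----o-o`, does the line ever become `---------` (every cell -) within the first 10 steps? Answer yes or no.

-o---o--o
--o-o-oo-
-o----o-o
--o--o---
-o-oo-o--
o--o---o-
-oo-o-o--
oo-----o-
o-o---o--
---o-o-oo
step 10 is ---o-o-oo, still not uniform -

no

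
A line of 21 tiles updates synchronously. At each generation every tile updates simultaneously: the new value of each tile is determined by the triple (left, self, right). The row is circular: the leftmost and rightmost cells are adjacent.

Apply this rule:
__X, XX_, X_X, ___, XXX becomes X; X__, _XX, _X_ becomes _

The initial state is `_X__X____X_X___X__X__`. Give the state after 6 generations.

generation 1: X__X__XXX_X__XX__X__X
generation 2: X_X__X_XXX__X_X_X__X_
generation 3: _X__X_X_XX_X_X_X__X_X
generation 4: X__X_X_X_XX_X_X__X_X_
generation 5: __X_X_X_X_XX_X__X_X_X
generation 6: _X_X_X_X_X_XX__X_X_X_

_X_X_X_X_X_XX__X_X_X_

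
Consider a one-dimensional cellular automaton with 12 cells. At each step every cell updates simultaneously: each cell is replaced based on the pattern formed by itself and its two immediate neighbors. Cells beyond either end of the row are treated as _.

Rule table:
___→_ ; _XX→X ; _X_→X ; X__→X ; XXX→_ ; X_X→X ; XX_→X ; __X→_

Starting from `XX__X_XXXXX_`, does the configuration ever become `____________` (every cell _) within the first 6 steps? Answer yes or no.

XXX_XXX___XX
X_XXX_XX__XX
XXX_XXXXX_XX
X_XXX___XXXX
XXX_XX__X__X
X_XXXXX_XX_X
step 6 is X_XXXXX_XX_X, still not uniform _

no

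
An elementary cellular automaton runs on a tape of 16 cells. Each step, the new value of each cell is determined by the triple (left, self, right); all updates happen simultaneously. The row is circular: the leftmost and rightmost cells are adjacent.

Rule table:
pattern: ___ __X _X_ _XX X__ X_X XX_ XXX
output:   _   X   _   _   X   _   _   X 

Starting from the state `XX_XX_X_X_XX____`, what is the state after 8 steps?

____X__X________

____________X__X
X__________X_XX_
_X________X_____
X_X______X_X____
___X____X___X__X
X_X_X__X_X_X_XX_
_____XX_________
____X__X________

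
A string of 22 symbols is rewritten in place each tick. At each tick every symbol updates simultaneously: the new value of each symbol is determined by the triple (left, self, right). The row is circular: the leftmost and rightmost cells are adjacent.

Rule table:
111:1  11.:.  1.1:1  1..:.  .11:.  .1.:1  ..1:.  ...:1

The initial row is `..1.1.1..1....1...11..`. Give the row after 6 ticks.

111111...1....1.1..1..

1.11111..1.11.1.1....1
.1.111...11..1111.11..
.11.1..1......11.1...1
1..11..1.1111...11.1.1
.......11.11..1...111.
111111...1....1.1..1..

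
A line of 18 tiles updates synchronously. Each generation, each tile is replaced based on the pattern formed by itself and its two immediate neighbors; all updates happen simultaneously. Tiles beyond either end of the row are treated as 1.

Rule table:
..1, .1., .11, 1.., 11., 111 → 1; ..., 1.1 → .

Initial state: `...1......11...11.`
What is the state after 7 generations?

1.11111111111.111.

generation 1: 1.111....1111.111.
generation 2: 1.1111..11111.111.
generation 3: 1.11111111111.111.
generation 4: 1.11111111111.111.  (fixed point — unchanged through generation 7)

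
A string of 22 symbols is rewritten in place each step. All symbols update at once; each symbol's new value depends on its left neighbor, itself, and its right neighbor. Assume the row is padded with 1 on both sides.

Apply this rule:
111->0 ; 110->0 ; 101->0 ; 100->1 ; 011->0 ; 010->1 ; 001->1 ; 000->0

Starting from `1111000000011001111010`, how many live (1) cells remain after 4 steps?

step 1: 0000100000100110000010
step 2: 1001110001111001000110
step 3: 0110001010000111101000
step 4: 0001011011001000001101
count of 1: 9

9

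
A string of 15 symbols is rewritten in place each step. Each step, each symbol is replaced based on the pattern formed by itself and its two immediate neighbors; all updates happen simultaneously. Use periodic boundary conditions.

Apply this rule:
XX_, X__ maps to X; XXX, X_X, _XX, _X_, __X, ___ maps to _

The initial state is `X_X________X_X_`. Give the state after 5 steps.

step 1: ___X___________
step 2: ____X__________
step 3: _____X_________
step 4: ______X________
step 5: _______X_______

_______X_______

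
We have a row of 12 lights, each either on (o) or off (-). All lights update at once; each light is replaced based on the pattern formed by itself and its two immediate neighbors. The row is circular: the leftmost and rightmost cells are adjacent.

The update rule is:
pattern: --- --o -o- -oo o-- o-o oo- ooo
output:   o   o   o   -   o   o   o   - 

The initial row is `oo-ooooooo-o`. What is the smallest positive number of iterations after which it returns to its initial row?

iteration 1: -oo------oo-
iteration 2: o-ooooooo-oo
iteration 3: oo------oo--
iteration 4: -ooooooo-ooo
iteration 5: o------oo--o
iteration 6: ooooooo-ooo-
iteration 7: ------oo--oo
iteration 8: oooooo-ooo-o
iteration 9: -----oo--oo-
iteration 10: ooooo-ooo-oo
iteration 11: ----oo--oo--
iteration 12: oooo-ooo-ooo
iteration 13: ---oo--oo---
iteration 14: ooo-ooo-oooo
iteration 15: --oo--oo----
iteration 16: oo-ooo-ooooo
iteration 17: -oo--oo-----
iteration 18: o-ooo-oooooo
iteration 19: oo--oo------
iteration 20: -ooo-ooooooo
iteration 21: o--oo------o
iteration 22: ooo-ooooooo-
iteration 23: --oo------oo
iteration 24: oo-ooooooo-o

24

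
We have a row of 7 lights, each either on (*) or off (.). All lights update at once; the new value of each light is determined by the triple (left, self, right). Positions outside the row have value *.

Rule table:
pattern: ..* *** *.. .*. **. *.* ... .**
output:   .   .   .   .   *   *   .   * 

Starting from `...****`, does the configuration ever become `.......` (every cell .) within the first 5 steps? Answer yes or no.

...*...
.......
all cells are . at step 2

yes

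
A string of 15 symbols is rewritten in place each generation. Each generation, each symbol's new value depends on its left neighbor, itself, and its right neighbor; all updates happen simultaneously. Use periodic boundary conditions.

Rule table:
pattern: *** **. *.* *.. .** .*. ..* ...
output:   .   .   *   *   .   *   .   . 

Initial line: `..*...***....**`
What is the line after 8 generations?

**....**..*....

generation 1: *.**.....*.....
generation 2: **..*....**....
generation 3: ..*.**.....*...
generation 4: ..**..*....**..
generation 5: ....*.**.....*.
generation 6: ....**..*....**
generation 7: *.....*.**.....
generation 8: **....**..*....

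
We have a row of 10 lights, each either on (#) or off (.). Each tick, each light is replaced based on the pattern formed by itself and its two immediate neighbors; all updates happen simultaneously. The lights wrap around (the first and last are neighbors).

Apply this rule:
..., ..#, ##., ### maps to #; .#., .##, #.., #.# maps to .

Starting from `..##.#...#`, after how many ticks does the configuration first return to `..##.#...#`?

.#.#...##.
#....##.#.
..###.#...
##.##...##
##..#.##.#
##.#...#..
.#...##..#
...##.#.#.
###.#.....
.##...####
..#.##.###
.#...#..##
...##..#.#
.##.#.#...
#.#.....##
#...####.#
#.##.###..
...#..##.#
.##..#.#..
#.#.#....#
#.....###.
..####.##.
##.###..#.
.#..##.#..
#..#.#...#
#.#....##.
....###.#.
####.##...
.###..#.##
..##.#...#

30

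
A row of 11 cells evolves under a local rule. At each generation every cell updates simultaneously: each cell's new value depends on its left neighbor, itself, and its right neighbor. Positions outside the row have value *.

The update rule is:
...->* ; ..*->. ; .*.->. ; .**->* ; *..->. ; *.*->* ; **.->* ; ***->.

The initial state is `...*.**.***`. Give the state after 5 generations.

.*....*.***

.*..*****..
*...*...*..
*.*...*....
**..*...**.
.*....*.***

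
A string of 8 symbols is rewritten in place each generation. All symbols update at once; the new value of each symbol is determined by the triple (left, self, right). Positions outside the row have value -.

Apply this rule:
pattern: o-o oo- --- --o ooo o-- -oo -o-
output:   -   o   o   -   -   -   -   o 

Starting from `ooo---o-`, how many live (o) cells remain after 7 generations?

4

--o-o-o-
o-o-o-o-
o-o-o-o-  (fixed point — unchanged through generation 7)
count of o: 4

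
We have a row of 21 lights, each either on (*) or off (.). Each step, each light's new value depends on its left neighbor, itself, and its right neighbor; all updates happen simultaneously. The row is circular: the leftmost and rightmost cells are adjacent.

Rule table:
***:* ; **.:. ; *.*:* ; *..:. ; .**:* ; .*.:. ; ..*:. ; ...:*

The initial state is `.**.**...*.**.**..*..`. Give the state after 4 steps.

.*.**..*..**.**.....*
*.**......*.**..***..
.**..****..**...**...
.*...***...*..*.*..**

.*...***...*..*.*..**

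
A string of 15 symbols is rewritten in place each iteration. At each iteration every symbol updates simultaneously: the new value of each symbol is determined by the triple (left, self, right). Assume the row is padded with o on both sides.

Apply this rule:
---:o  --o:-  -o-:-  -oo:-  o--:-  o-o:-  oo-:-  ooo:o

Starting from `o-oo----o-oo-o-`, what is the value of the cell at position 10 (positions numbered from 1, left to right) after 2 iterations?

-----oo--------
-ooo----oooooo-
position 10 holds o

o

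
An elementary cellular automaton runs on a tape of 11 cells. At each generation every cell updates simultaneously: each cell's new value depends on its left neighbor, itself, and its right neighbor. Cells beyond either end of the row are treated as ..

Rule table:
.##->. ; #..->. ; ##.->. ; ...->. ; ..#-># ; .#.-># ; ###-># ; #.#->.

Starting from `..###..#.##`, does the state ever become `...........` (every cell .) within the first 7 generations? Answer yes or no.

no

generation 1: .#.#..##...
generation 2: ##.#.#.....
generation 3: ...#.#.....
generation 4: ..##.#.....
generation 5: .#...#.....
generation 6: ##..##.....
generation 7: ...#.......
generation 7 is ...#......., still not uniform .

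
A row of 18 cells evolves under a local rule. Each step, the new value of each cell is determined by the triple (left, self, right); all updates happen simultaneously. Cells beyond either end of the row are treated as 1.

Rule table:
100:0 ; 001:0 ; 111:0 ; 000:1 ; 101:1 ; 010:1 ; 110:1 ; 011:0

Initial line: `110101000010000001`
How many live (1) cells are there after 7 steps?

8

step 1: 011111011010111100
step 2: 100001101111000100
step 3: 101100110001010100
step 4: 110100010101111100
step 5: 011101011110000100
step 6: 100111100010110100
step 7: 100000101011011100
count of 1: 8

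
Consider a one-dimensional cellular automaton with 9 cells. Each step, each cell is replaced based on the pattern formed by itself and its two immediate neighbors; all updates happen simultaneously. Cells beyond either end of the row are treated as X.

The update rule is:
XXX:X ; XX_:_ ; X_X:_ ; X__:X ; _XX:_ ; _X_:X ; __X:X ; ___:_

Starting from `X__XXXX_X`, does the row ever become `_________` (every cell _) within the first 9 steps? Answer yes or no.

_XX_XX___
______X_X
X____XX__
_X__X__XX
_XXXXXX_X
__XXXX___
XX_XX_X_X
X_____X__
_X___XXXX
step 9 is _X___XXXX, still not uniform _

no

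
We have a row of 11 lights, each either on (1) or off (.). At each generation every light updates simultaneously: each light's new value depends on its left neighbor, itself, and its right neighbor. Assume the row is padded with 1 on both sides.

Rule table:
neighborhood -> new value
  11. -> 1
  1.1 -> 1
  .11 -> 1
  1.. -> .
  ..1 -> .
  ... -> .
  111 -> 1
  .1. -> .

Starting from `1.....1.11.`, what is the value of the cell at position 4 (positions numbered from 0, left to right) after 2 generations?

generation 1: 1......1111
generation 2: 1......1111
position 4 holds .

.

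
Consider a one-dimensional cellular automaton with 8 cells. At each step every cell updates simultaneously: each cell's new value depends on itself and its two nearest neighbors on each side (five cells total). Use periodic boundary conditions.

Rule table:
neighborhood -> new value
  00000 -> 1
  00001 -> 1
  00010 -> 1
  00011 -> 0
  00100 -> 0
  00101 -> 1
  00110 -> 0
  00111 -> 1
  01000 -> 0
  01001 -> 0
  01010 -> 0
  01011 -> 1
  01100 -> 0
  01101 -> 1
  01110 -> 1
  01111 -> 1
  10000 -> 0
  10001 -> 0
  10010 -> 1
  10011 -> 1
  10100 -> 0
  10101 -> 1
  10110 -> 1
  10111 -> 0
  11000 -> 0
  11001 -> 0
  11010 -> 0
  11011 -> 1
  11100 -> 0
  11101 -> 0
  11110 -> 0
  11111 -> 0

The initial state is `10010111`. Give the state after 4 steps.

00011011

00111010
00110000
10000011
00011011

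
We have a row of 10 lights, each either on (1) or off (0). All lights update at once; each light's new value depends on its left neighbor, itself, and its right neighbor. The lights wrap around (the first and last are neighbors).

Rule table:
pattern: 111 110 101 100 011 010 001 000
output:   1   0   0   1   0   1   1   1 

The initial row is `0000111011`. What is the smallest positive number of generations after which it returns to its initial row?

6

generation 1: 1111010000
generation 2: 0110011111
generation 3: 0001101110
generation 4: 1110000101
generation 5: 1101111100
generation 6: 0000111011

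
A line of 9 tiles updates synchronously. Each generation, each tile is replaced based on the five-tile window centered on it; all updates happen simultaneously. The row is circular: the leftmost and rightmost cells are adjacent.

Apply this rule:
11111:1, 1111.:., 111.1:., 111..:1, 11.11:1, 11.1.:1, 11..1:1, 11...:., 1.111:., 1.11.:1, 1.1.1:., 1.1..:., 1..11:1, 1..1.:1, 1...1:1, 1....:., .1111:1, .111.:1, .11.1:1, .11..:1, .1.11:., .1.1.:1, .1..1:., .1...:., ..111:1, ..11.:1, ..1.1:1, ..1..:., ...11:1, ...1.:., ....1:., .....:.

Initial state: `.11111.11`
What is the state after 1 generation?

1.11..111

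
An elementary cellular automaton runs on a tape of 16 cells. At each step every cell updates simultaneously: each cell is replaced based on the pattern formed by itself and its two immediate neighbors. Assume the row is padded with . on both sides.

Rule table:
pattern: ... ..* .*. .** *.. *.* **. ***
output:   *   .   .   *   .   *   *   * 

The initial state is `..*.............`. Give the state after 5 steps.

**.*************

*...************
..*.************
*..*************
...*************
**.*************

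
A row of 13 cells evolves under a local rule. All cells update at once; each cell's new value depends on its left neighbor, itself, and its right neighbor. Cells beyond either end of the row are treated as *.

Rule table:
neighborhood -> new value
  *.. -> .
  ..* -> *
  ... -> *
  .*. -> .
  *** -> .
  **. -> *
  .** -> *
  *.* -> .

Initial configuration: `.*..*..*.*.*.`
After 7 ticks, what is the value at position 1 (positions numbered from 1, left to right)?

...*..*......
.**..*..*****
.**.*..**....
.**...***.***
.**.***.*.*..
.**.*.*.....*
.**.....*****
position 1 holds .

.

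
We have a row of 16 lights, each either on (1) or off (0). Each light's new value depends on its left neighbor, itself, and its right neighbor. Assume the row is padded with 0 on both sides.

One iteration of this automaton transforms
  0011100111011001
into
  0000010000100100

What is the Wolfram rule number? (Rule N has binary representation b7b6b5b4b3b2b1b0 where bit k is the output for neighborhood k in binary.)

position 3: 111 → 0  (bit 7 = 0)
position 4: 110 → 0  (bit 6 = 0)
position 10: 101 → 1  (bit 5 = 1)
position 5: 100 → 1  (bit 4 = 1)
position 2: 011 → 0  (bit 3 = 0)
position 15: 010 → 0  (bit 2 = 0)
position 1: 001 → 0  (bit 1 = 0)
position 0: 000 → 0  (bit 0 = 0)
bits b7..b0 = 00110000 = 48

48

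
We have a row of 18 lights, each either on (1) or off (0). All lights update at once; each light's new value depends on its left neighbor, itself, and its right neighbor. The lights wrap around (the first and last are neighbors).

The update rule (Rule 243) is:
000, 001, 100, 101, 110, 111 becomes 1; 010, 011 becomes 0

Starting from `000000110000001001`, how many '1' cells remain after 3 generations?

111111011111110110
011111101111111011
101111110111111101
count of 1: 15

15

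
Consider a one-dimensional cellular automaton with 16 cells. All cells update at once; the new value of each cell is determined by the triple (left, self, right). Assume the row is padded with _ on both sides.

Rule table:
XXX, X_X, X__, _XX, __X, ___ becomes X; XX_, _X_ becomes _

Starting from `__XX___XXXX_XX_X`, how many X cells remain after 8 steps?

XXX_XXXXXX_XX_X_
XX_XXXXXX_XX_X_X
X_XXXXXX_XX_X_X_
_XXXXXX_XX_X_X_X
XXXXXX_XX_X_X_X_
XXXXX_XX_X_X_X_X
XXXX_XX_X_X_X_X_
XXX_XX_X_X_X_X_X
count of X: 10

10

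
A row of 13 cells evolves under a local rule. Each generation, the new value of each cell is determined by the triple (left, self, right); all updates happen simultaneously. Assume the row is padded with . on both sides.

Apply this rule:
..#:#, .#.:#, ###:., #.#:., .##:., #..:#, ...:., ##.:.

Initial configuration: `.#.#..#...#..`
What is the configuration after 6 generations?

........#...#

##.#####.###.
............#
...........##
..........#..
.........###.
........#...#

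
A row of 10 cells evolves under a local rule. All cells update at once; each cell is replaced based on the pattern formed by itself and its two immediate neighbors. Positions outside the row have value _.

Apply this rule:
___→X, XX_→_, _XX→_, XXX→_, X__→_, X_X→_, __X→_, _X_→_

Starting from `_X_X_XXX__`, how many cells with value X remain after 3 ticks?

1

_________X
XXXXXXXX__
_________X
count of X: 1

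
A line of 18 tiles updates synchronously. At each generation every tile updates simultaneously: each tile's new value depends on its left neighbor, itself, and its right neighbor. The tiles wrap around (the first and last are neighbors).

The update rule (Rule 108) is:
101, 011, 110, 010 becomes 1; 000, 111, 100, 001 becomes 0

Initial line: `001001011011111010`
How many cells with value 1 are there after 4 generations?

5

generation 1: 001001111110001110
generation 2: 001001000010001010
generation 3: 001001000010001110
generation 4: 001001000010001010
count of 1: 5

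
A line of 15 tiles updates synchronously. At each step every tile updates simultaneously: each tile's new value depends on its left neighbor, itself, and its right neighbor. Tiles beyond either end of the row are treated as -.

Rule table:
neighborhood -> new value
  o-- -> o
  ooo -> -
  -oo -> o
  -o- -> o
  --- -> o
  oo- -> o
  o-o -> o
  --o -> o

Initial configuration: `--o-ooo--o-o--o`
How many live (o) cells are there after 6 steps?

5

step 1: ooooo-ooooooooo
step 2: o---ooo-------o
step 3: ooooo-ooooooooo  (repeats step 1; period 2)
step 6: o---ooo-------o
count of o: 5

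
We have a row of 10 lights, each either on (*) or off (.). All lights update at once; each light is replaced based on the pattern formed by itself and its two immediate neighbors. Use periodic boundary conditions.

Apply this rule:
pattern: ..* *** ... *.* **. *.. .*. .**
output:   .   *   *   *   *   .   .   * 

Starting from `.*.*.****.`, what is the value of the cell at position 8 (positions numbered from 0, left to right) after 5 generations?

generation 1: ..*.*****.
generation 2: *..******.
generation 3: ...*******
generation 4: .*.*******
generation 5: *.********
position 8 holds *

*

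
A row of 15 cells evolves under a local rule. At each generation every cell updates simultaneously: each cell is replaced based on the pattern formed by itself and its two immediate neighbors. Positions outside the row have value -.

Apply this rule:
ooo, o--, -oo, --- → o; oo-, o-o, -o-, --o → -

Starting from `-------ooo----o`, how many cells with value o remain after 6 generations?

8

generation 1: oooooo-oo-ooo--
generation 2: ooooo--o--oo-oo
generation 3: oooo-o--o-o--o-
generation 4: ooo---o----o--o
generation 5: oo-oo--ooo--o--
generation 6: o--o-o-oo-o--oo
count of o: 8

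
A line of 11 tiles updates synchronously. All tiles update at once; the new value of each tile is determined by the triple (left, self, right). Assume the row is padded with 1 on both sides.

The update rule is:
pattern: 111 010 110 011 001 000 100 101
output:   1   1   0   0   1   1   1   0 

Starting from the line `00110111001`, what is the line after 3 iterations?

00011101111

11000010110
10111110000
00011101111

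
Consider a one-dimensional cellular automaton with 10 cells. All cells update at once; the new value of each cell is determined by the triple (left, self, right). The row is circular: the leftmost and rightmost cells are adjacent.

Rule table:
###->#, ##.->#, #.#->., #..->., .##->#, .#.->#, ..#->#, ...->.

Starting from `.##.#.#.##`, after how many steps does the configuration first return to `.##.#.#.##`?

1

.##.#.#.##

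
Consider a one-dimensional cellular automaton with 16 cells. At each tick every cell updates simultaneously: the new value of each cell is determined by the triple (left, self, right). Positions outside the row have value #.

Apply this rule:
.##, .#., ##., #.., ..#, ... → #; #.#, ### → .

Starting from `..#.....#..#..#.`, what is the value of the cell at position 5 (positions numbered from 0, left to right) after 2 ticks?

tick 1: ###############.
tick 2: ..............#.
position 5 holds .

.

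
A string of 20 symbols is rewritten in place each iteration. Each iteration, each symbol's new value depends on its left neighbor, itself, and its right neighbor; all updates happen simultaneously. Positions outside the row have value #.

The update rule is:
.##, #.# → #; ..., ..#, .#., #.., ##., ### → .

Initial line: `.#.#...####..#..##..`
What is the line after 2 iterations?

.#..................

#.#....#........#...
.#..................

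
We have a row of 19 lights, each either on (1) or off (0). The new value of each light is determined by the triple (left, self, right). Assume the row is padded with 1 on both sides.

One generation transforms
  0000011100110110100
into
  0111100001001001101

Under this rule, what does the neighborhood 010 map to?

At position 16 the neighborhood is 010; the next row has 1 there.

1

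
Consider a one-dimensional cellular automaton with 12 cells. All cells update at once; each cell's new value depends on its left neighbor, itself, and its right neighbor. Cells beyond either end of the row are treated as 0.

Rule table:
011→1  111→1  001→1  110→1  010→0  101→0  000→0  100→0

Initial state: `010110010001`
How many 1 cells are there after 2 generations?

4

100110100010
001110000100
count of 1: 4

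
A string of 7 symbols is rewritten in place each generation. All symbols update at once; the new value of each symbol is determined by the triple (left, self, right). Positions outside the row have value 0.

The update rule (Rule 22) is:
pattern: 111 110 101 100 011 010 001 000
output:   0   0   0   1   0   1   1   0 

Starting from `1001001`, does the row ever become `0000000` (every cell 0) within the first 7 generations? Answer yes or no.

yes

1111111
0000000
all cells are 0 at generation 2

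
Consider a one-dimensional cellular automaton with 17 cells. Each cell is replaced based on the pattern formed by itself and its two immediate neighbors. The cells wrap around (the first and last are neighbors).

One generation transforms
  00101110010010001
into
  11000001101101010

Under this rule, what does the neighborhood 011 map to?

At position 4 the neighborhood is 011; the next row has 0 there.

0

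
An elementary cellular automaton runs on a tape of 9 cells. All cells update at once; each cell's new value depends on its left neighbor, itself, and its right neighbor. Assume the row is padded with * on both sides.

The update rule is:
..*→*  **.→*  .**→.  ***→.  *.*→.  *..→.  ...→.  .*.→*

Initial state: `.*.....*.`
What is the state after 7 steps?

.*....**.
.*...*.*.
.*..**.*.
.*.*.*.*.
.*.*.*.*.  (fixed point — unchanged through step 7)

.*.*.*.*.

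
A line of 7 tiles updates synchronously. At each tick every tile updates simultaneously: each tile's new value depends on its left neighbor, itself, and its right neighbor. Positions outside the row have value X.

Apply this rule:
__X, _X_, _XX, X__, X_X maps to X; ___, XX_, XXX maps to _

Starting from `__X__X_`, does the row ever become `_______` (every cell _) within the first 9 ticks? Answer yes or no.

yes

XXXXXXX
_______
all cells are _ at tick 2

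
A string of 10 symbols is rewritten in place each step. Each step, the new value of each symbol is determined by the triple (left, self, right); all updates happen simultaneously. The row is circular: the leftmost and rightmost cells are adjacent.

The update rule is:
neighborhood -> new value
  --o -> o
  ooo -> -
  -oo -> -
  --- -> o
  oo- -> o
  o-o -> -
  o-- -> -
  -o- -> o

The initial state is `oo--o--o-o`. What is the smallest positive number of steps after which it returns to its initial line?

-o-oo-oo--
oo--o--o-o

2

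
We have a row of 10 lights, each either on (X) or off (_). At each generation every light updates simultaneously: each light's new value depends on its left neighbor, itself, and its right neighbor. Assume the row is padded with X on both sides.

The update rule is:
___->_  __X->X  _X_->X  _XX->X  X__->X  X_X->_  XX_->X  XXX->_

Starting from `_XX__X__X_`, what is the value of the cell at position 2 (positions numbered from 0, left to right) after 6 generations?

_

generation 1: _XXXXXXXX_
generation 2: _X______X_
generation 3: _XX____XX_
generation 4: _XXX__XXX_
generation 5: _X_XXXX_X_
generation 6: _X_X__X_X_
position 2 holds _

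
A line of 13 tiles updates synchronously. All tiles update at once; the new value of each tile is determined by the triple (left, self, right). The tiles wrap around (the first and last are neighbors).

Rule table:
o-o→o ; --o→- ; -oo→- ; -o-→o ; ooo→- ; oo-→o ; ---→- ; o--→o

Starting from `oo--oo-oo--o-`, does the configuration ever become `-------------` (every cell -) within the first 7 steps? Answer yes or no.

-oo--oo-oo-oo
o-oo--oo-oo-o
oo-oo--oo-oo-
-oo-oo--oo-oo
o-oo-oo--oo-o
oo-oo-oo--oo-
-oo-oo-oo--oo
step 7 is -oo-oo-oo--oo, still not uniform -

no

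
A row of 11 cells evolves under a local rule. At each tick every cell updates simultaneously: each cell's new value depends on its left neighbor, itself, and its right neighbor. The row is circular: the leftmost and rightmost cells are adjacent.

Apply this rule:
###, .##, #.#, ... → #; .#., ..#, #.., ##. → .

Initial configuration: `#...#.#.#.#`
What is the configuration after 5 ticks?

tick 1: ..#..#.#.##
tick 2: ......#.##.
tick 3: #####..##..
tick 4: ####...#...
tick 5: ###..#...#.

###..#...#.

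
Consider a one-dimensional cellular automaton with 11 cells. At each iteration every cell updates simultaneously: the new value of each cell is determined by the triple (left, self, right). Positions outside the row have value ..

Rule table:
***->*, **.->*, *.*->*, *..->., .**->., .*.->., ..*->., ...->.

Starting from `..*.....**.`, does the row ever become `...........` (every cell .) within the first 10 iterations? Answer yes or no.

yes

.........*.
...........
all cells are . at iteration 2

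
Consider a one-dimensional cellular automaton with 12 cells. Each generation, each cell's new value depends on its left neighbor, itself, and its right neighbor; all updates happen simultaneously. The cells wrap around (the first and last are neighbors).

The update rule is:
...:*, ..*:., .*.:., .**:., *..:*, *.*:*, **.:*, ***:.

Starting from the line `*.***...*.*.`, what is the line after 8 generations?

.*..***..*.*
*.*...**..*.
.*.**..**..*
*.*.**..**..
.*.*.**..**.
..*.*.**..**
*..*.*.**..*
**..*.*.**..

**..*.*.**..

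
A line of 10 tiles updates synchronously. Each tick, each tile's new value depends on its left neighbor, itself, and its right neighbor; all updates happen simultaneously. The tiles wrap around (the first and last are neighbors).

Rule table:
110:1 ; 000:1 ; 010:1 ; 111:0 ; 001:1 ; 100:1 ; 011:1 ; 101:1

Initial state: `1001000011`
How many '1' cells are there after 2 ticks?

3

1111111110
1000000011
count of 1: 3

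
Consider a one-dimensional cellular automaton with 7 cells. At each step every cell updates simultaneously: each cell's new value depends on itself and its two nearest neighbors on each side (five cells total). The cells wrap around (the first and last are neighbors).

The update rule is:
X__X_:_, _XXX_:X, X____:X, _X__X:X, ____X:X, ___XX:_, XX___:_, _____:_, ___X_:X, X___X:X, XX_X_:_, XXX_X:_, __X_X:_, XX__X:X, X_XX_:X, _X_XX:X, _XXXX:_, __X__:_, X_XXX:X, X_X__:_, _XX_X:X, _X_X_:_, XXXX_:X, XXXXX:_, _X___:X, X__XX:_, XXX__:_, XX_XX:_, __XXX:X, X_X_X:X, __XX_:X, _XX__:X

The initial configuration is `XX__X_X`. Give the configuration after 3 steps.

_XX_XXX

X_X__XX
___X_XX
_XX_XXX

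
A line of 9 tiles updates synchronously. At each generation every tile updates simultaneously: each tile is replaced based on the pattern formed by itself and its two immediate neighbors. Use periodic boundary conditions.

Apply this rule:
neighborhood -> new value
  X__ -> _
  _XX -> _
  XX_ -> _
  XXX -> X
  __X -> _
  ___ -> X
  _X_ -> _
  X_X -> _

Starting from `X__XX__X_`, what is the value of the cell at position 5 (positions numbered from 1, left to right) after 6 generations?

X

_________
XXXXXXXXX
XXXXXXXXX  (fixed point — unchanged through generation 6)
position 5 holds X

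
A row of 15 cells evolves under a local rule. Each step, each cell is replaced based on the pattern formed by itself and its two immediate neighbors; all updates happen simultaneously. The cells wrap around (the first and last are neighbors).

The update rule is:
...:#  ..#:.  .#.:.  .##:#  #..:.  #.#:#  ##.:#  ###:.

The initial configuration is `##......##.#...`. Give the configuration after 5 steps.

step 1: ##.####.###..#.
step 2: ####..###.#...#
step 3: ...#..#.##..#.#
step 4: .#.....###...#.
step 5: ...###.#.#.#...

...###.#.#.#...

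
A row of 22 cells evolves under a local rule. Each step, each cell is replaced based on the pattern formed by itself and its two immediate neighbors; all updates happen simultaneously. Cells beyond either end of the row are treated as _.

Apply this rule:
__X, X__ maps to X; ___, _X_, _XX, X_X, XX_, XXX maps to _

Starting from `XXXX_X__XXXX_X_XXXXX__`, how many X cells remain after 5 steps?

step 1: ______XX____________X_
step 2: _____X__X__________X_X
step 3: ____X_XX_X________X___
step 4: ___X______X______X_X__
step 5: __X_X____X_X____X___X_
count of X: 6

6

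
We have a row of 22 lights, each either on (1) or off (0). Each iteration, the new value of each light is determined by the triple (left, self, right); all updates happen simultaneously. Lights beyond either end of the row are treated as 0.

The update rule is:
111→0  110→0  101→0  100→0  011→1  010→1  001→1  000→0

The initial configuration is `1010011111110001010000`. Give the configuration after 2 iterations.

iteration 1: 1010110000000011010000
iteration 2: 1010100000000110010000

1010100000000110010000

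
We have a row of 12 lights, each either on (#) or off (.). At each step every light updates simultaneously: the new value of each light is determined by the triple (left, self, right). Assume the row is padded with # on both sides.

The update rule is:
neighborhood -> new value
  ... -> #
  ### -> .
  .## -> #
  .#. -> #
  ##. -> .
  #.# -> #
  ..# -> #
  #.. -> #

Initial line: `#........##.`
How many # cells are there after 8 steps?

5

.#########.#
##........##
..#########.
###........#
...#########
####........
....########
#####.......
count of #: 5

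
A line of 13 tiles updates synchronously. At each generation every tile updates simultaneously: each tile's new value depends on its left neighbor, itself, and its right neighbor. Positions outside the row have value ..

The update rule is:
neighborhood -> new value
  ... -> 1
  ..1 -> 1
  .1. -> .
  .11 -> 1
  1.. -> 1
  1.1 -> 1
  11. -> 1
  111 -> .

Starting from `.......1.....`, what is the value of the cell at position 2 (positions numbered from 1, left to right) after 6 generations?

.

generation 1: 1111111.11111
generation 2: 1.....111...1
generation 3: .111111.1111.
generation 4: 11....111..11
generation 5: 1111111.11111  (repeats generation 1; period 4)
generation 6: 1.....111...1
position 2 holds .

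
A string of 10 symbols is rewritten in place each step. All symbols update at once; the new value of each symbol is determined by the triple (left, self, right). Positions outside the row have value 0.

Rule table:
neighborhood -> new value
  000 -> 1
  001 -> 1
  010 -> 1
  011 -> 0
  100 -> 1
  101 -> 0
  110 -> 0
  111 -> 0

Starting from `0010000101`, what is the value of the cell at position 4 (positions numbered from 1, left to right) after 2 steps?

0

1111111101
0000000001
position 4 holds 0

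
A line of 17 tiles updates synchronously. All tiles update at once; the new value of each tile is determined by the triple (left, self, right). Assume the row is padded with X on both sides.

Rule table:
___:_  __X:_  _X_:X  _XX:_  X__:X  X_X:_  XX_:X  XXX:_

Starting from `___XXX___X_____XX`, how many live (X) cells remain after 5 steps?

X____XX__XX______
XX____XX__XX_____
_XX____XX__XX____
__XX____XX__XX___
X__XX____XX__XX__
count of X: 7

7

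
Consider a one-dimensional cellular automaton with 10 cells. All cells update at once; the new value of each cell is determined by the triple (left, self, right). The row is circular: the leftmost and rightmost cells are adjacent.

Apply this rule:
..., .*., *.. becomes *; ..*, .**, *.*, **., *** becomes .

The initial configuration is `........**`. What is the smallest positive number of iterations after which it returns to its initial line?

iteration 1: *******...
iteration 2: .......**.
iteration 3: ******...*
iteration 4: ......**..
iteration 5: *****...**
iteration 6: .....**...
iteration 7: ****...***
iteration 8: ....**....
iteration 9: ***...****
iteration 10: ...**.....
iteration 11: **...*****
iteration 12: ..**......
iteration 13: *...******
iteration 14: .**.......
iteration 15: ...*******
iteration 16: **........
iteration 17: ..*******.
iteration 18: *........*
iteration 19: .*******..
iteration 20: ........**

20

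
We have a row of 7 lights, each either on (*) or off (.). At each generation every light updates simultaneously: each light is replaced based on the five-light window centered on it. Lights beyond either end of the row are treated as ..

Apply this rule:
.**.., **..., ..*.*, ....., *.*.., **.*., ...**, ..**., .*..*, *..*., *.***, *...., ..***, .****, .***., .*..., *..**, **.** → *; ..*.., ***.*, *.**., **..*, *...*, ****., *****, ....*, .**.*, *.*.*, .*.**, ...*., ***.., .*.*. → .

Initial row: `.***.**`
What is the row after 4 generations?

*.**..*

***.*.*
**.*..*
*.****.
*.**..*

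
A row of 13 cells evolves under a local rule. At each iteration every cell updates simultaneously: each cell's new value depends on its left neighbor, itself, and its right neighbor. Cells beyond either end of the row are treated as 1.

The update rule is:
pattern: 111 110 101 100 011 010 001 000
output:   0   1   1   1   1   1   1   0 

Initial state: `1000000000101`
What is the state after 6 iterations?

1100000001111
0110000011000
1111000111101
0001101100111
1011111111100
1110000000111

1110000000111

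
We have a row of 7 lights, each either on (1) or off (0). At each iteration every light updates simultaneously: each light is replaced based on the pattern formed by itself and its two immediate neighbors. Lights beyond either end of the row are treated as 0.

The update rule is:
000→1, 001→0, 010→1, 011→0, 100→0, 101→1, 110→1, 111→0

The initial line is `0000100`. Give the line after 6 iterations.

0100001

1110101
0011111
1000001
1011101
1100111
0100001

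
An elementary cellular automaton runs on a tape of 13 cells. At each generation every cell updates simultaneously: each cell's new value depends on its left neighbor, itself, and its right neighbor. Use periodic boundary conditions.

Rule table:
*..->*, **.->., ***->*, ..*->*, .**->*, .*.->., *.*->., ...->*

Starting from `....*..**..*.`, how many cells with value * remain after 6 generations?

7

generation 1: ****.***.**.*
generation 2: ***..**..*..*
generation 3: **.***.**.***
generation 4: *..**..*..***
generation 5: .***.**.*****
generation 6: .**..*..****.
count of *: 7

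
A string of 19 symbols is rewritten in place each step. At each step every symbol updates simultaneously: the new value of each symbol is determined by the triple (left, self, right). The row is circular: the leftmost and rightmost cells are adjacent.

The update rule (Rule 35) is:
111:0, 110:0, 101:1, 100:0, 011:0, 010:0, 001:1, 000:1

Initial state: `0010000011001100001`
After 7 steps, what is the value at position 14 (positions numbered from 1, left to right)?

0100111100010001110
1001000001100110000
0010011110001000111
0100100000110011000
1001001111000100011
0010010000011001100
1100100111100010001
position 14 holds 0

0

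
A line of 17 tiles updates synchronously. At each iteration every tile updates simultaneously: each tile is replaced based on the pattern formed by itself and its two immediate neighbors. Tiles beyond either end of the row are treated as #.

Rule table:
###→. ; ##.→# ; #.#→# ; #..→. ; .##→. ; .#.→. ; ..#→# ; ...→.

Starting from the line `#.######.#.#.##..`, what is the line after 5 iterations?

#..#.#.#.#.##.#.#

##.....##.#.#.#.#
.#....#.##.#.#.#.
#....#.#.##.#.#.#
#...#.#.#.##.#.#.
#..#.#.#.#.##.#.#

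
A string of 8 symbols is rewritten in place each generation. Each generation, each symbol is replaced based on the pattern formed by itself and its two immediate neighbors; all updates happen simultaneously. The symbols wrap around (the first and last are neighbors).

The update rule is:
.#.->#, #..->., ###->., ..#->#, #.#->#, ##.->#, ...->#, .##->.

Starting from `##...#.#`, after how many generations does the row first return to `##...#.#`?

16

generation 1: .#.####.
generation 2: ###...#.
generation 3: ..#.####
generation 4: .###...#
generation 5: #..#.###
generation 6: #.###...
generation 7: ##..#.##
generation 8: .#.###..
generation 9: ###..#.#
generation 10: ..#.###.
generation 11: ####..#.
generation 12: ...#.###
generation 13: .####..#
generation 14: #...#.##
generation 15: #.####..
generation 16: ##...#.#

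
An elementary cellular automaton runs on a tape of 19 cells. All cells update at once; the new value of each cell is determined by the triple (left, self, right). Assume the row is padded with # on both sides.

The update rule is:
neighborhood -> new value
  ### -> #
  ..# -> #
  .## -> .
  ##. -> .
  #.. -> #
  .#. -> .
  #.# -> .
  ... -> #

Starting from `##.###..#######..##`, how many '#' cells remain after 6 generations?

7

#...#.##.#####.##.#
.###......###......
..#.######.#.######
##...####.....#####
#.###.##.#####.####
...#......###...###
count of #: 7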